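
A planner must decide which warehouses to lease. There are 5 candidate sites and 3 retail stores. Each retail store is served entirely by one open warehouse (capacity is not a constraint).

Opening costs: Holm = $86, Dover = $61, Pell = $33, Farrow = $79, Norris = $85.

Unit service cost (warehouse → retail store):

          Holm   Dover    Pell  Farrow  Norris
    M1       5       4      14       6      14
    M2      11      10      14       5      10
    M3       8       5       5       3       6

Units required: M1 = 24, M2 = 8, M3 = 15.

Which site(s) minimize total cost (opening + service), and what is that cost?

Open Farrow only; minimum total cost 308.

For any fixed open set, each retail store goes to its cheapest open site; total = fixed + service.
{Farrow}: M1→Farrow 6·24=144, M2→Farrow 5·8=40, M3→Farrow 3·15=45. Service 229; fixed 79; total 308.
{Dover}: service 251 + fixed 61 = 312
{Dover, Farrow}: service 181 + fixed 140 = 321
{Holm, Dover, Pell, Farrow, Norris}: M1→Dover 4·24=96, M2→Farrow 5·8=40, M3→Farrow 3·15=45. Service 181; fixed 344; total 525.
No other subset beats 308.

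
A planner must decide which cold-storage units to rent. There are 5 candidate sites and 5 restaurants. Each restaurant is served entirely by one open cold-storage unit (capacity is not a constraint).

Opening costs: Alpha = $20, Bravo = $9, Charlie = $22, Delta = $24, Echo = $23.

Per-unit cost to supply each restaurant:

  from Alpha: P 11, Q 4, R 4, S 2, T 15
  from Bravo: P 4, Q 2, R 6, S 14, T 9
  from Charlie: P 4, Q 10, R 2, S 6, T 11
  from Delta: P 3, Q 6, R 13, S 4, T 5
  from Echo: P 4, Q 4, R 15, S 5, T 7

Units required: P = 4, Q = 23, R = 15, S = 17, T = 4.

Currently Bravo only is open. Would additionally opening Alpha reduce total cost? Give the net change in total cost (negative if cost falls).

Yes — net change −214 (cost falls by 214).

Current service cost with {Bravo}: 426.
Adding Alpha: each restaurant re-picks its cheapest; new service cost 192, saving 234.
Extra fixed cost: 20. Net change = 20 − 234 = -214.
(Totals: 435 → 221.)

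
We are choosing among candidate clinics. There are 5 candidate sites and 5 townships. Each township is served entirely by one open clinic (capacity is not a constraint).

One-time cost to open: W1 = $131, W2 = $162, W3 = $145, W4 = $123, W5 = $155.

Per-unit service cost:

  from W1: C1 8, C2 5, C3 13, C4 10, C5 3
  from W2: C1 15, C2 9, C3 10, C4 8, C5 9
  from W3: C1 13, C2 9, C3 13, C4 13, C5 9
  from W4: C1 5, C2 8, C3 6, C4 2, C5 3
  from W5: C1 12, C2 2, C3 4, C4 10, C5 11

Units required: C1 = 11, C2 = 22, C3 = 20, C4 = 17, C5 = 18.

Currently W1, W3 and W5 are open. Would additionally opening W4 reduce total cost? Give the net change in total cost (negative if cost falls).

Current service cost with {W1, W3, W5}: 436.
Adding W4: each township re-picks its cheapest; new service cost 267, saving 169.
Extra fixed cost: 123. Net change = 123 − 169 = -46.
(Totals: 867 → 821.)

Yes — net change −46 (cost falls by 46).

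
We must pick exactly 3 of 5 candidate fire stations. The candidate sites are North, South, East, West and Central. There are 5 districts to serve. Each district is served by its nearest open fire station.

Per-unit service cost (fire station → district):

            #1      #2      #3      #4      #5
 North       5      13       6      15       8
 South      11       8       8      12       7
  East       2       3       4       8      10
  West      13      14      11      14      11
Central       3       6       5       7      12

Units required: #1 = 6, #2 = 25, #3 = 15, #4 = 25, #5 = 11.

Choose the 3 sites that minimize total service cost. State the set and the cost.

Choose South, East and Central; total service cost 399.

With exactly 3 open, each district uses its cheapest among the chosen.
{South, East, Central}: #1→East 2·6=12, #2→East 3·25=75, #3→East 4·15=60, #4→Central 7·25=175, #5→South 7·11=77. Service cost 399.
{North, East, Central}: service cost 410
{North, South, East}: service cost 424
Among all 10 size-3 choices, {South, East, Central} is lowest.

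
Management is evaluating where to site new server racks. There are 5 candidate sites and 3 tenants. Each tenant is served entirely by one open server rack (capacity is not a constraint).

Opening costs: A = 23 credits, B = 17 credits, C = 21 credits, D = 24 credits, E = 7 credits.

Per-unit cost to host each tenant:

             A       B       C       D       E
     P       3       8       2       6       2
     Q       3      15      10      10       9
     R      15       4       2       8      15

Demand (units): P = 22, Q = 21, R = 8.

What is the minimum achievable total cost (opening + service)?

Minimum total cost: 167

For any fixed open set, each tenant goes to its cheapest open site; total = fixed + service.
{A, C}: P→C 2·22=44, Q→A 3·21=63, R→C 2·8=16. Service 123; fixed 44; total 167.
{A, C, E}: service 123 + fixed 51 = 174
{A, B, C}: service 123 + fixed 61 = 184
{A, B, C, D, E}: service 123 + fixed 92 = 215
No other subset beats 167.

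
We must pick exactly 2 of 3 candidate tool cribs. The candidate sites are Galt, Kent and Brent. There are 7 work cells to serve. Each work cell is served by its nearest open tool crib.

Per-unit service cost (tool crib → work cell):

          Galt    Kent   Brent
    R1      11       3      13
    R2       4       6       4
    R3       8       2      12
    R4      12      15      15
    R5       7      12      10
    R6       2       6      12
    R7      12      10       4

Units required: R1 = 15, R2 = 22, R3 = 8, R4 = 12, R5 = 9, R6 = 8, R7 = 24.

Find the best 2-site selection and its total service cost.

Choose Kent and Brent; total service cost 563.

With exactly 2 open, each work cell uses its cheapest among the chosen.
{Kent, Brent}: R1→Kent 3·15=45, R2→Brent 4·22=88, R3→Kent 2·8=16, R4→Kent 15·12=180, R5→Brent 10·9=90, R6→Kent 6·8=48, R7→Brent 4·24=96. Service cost 563.
{Galt, Kent}: service cost 612
{Galt, Brent}: service cost 636
Among all 3 size-2 choices, {Kent, Brent} is lowest.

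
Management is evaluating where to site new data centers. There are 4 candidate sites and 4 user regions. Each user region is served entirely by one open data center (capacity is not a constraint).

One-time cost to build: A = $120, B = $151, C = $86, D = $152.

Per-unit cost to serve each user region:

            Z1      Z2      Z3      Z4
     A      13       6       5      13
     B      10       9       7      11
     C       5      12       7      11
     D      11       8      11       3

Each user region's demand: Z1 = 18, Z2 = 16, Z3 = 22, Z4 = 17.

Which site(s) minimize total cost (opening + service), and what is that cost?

For any fixed open set, each user region goes to its cheapest open site; total = fixed + service.
{C, D}: Z1→C 5·18=90, Z2→D 8·16=128, Z3→C 7·22=154, Z4→D 3·17=51. Service 423; fixed 238; total 661.
{A, C}: service 483 + fixed 206 = 689
{A, C, D}: Z1→C 5·18=90, Z2→A 6·16=96, Z3→A 5·22=110, Z4→D 3·17=51. Service 347; fixed 358; total 705.
{A, B, C, D}: service 347 + fixed 509 = 856
No other subset beats 661.

Open C and D; minimum total cost 661.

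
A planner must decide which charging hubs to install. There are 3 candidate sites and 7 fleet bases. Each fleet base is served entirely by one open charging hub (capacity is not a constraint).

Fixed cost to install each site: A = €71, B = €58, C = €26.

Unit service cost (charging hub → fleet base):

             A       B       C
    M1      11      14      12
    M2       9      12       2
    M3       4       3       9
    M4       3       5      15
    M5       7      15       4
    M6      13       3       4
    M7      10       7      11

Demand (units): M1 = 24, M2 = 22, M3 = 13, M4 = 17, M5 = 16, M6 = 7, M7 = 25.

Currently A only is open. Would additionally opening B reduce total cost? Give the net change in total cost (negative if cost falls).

Yes — net change −100 (cost falls by 100).

Current service cost with {A}: 1018.
Adding B: each fleet base re-picks its cheapest; new service cost 860, saving 158.
Extra fixed cost: 58. Net change = 58 − 158 = -100.
(Totals: 1089 → 989.)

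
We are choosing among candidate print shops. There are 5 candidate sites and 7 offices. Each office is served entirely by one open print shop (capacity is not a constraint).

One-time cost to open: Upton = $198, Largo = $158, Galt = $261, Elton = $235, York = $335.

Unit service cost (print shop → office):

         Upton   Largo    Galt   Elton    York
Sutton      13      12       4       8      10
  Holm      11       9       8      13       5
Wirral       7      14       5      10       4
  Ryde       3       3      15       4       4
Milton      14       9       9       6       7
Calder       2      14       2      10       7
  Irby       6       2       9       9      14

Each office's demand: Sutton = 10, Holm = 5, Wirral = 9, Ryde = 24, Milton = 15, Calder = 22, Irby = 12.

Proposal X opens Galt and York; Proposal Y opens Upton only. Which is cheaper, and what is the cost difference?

Proposal Y is cheaper by 206.

Proposal X: {Galt, York}: Sutton→Galt 4·10=40, Holm→York 5·5=25, Wirral→York 4·9=36, Ryde→York 4·24=96, Milton→York 7·15=105, Calder→Galt 2·22=44, Irby→Galt 9·12=108. Service 454; fixed 596; total 1050.
Proposal Y: {Upton}: Sutton→Upton 13·10=130, Holm→Upton 11·5=55, Wirral→Upton 7·9=63, Ryde→Upton 3·24=72, Milton→Upton 14·15=210, Calder→Upton 2·22=44, Irby→Upton 6·12=72. Service 646; fixed 198; total 844.
Difference: |1050 − 844| = 206.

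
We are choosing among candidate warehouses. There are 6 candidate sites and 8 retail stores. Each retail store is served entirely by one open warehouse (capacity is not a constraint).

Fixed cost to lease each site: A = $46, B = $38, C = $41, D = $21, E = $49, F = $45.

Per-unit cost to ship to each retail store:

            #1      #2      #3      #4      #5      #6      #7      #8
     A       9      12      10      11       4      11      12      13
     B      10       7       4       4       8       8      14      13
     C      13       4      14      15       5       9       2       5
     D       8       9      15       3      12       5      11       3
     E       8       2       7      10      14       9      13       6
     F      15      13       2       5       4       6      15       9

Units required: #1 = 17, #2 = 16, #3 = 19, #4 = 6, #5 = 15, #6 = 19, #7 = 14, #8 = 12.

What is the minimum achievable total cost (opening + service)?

Minimum total cost: 582

For any fixed open set, each retail store goes to its cheapest open site; total = fixed + service.
{C, D, F}: #1→D 8·17=136, #2→C 4·16=64, #3→F 2·19=38, #4→D 3·6=18, #5→F 4·15=60, #6→D 5·19=95, #7→C 2·14=28, #8→D 3·12=36. Service 475; fixed 107; total 582.
{C, D, E, F}: #1→D 8·17=136, #2→E 2·16=32, #3→F 2·19=38, #4→D 3·6=18, #5→F 4·15=60, #6→D 5·19=95, #7→C 2·14=28, #8→D 3·12=36. Service 443; fixed 156; total 599.
{B, C, D, F}: service 475 + fixed 145 = 620
{A, B, C, D, E, F}: service 443 + fixed 240 = 683
No other subset beats 582.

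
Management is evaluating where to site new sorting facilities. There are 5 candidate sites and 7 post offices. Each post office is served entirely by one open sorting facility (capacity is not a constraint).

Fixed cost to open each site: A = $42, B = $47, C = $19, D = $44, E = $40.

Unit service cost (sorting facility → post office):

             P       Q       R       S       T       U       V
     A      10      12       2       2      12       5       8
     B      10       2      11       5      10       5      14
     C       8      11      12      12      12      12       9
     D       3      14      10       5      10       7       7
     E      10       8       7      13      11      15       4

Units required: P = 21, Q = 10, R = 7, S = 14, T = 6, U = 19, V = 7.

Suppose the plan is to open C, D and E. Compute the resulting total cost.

Each post office is assigned to its cheapest site among the open ones.
{C, D, E}: P→D 3·21=63, Q→E 8·10=80, R→E 7·7=49, S→D 5·14=70, T→D 10·6=60, U→D 7·19=133, V→E 4·7=28. Service 483; fixed 103; total 586.

Total cost: 586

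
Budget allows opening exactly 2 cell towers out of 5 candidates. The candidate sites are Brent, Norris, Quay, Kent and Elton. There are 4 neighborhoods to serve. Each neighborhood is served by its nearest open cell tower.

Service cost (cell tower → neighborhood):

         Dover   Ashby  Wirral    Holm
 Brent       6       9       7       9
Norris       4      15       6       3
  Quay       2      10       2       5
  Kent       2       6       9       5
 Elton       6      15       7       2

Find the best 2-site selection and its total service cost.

Choose Quay and Kent; total service cost 15.

With exactly 2 open, each neighborhood uses its cheapest among the chosen.
{Quay, Kent}: Dover→Quay 2, Ashby→Kent 6, Wirral→Quay 2, Holm→Quay 5. Service cost 15.
{Quay, Elton}: service cost 16
{Norris, Quay}: service cost 17
Among all 10 size-2 choices, {Quay, Kent} is lowest.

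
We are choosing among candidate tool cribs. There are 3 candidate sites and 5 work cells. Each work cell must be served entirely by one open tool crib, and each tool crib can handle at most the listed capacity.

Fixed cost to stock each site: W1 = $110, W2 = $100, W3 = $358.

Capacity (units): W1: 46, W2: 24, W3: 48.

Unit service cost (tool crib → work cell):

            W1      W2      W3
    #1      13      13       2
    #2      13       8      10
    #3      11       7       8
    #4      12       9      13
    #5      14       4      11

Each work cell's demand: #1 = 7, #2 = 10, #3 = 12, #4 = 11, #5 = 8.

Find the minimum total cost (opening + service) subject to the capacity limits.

Minimum total cost: 677

Open {W1, W2}: #1→W1 13·7=91, #2→W2 8·10=80, #3→W1 11·12=132, #4→W1 12·11=132, #5→W2 4·8=32.
Loads: W1 carries 30/46, W2 carries 18/24. Service 467; fixed 210; total 677.
Next best feasible plan costs 679.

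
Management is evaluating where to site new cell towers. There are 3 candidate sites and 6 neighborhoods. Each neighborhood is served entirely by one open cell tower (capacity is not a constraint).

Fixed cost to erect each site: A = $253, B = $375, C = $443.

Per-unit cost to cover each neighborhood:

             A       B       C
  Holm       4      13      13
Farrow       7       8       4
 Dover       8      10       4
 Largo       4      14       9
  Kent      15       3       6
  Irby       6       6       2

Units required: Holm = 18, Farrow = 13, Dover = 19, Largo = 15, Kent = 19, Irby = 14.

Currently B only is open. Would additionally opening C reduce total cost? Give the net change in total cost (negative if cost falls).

Current service cost with {B}: 879.
Adding C: each neighborhood re-picks its cheapest; new service cost 582, saving 297.
Extra fixed cost: 443. Net change = 443 − 297 = 146.
(Totals: 1254 → 1400.)

No — net change +146 (cost rises by 146).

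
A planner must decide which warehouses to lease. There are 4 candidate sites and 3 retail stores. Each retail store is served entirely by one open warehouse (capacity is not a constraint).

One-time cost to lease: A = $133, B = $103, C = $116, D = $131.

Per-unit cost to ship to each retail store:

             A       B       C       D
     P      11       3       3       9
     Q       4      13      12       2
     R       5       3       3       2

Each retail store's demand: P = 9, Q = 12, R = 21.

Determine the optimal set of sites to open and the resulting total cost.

For any fixed open set, each retail store goes to its cheapest open site; total = fixed + service.
{D}: P→D 9·9=81, Q→D 2·12=24, R→D 2·21=42. Service 147; fixed 131; total 278.
{B, D}: P→B 3·9=27, Q→D 2·12=24, R→D 2·21=42. Service 93; fixed 234; total 327.
{C, D}: service 93 + fixed 247 = 340
{A, B, C, D}: service 93 + fixed 483 = 576
No other subset beats 278.

Open D only; minimum total cost 278.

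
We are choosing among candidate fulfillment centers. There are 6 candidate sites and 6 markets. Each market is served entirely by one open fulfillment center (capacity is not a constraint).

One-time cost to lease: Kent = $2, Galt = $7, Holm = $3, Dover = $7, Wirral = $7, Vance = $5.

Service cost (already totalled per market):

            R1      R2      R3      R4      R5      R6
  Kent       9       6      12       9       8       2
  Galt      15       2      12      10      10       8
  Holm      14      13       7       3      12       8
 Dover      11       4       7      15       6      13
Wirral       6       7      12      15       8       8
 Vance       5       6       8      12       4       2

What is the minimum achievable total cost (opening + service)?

For any fixed open set, each market goes to its cheapest open site; total = fixed + service.
{Holm, Vance}: R1→Vance 5, R2→Vance 6, R3→Holm 7, R4→Holm 3, R5→Vance 4, R6→Vance 2. Service 27; fixed 8; total 35.
{Kent, Holm, Vance}: service 27 + fixed 10 = 37
{Galt, Holm, Vance}: service 23 + fixed 15 = 38
{Kent, Galt, Holm, Dover, Wirral, Vance}: service 23 + fixed 31 = 54
No other subset beats 35.

Minimum total cost: 35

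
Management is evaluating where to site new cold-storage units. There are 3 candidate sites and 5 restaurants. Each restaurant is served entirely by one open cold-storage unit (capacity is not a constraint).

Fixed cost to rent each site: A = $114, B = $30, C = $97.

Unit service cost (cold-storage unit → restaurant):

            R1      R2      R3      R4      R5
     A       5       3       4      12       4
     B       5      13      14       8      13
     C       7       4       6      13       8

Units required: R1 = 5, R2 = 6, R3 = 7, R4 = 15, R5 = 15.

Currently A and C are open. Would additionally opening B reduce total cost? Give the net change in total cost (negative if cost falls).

Current service cost with {A, C}: 311.
Adding B: each restaurant re-picks its cheapest; new service cost 251, saving 60.
Extra fixed cost: 30. Net change = 30 − 60 = -30.
(Totals: 522 → 492.)

Yes — net change −30 (cost falls by 30).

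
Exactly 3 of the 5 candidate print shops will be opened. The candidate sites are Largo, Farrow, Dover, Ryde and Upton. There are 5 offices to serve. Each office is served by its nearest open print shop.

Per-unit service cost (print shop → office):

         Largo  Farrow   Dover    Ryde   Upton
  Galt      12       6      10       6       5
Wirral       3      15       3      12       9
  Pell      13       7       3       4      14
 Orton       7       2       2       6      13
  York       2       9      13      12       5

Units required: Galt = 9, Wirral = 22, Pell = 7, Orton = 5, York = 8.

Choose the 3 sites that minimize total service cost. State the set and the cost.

Choose Largo, Dover and Upton; total service cost 158.

With exactly 3 open, each office uses its cheapest among the chosen.
{Largo, Dover, Upton}: Galt→Upton 5·9=45, Wirral→Largo 3·22=66, Pell→Dover 3·7=21, Orton→Dover 2·5=10, York→Largo 2·8=16. Service cost 158.
{Largo, Farrow, Dover}: service cost 167
{Largo, Dover, Ryde}: service cost 167
Among all 10 size-3 choices, {Largo, Dover, Upton} is lowest.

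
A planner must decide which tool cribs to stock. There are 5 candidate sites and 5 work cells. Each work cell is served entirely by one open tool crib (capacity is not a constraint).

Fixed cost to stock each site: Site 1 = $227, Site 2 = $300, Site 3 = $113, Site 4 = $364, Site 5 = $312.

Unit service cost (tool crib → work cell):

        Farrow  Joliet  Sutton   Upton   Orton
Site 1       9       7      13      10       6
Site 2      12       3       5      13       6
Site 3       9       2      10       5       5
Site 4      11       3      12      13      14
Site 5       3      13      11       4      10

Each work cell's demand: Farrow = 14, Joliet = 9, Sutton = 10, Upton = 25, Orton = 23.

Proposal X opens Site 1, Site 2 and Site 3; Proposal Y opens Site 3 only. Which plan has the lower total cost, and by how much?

Proposal Y is cheaper by 477.

Proposal X: {Site 1, Site 2, Site 3}: Farrow→Site 1 9·14=126, Joliet→Site 3 2·9=18, Sutton→Site 2 5·10=50, Upton→Site 3 5·25=125, Orton→Site 3 5·23=115. Service 434; fixed 640; total 1074.
Proposal Y: {Site 3}: Farrow→Site 3 9·14=126, Joliet→Site 3 2·9=18, Sutton→Site 3 10·10=100, Upton→Site 3 5·25=125, Orton→Site 3 5·23=115. Service 484; fixed 113; total 597.
Difference: |1074 − 597| = 477.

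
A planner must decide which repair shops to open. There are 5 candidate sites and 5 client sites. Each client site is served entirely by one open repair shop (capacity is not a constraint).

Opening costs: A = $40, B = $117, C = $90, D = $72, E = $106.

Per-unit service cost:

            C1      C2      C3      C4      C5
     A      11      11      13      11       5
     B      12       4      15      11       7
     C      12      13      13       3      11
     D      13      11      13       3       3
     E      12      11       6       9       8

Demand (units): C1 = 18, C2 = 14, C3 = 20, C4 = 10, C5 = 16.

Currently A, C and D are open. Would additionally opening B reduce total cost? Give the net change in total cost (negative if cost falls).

Current service cost with {A, C, D}: 690.
Adding B: each client site re-picks its cheapest; new service cost 592, saving 98.
Extra fixed cost: 117. Net change = 117 − 98 = 19.
(Totals: 892 → 911.)

No — net change +19 (cost rises by 19).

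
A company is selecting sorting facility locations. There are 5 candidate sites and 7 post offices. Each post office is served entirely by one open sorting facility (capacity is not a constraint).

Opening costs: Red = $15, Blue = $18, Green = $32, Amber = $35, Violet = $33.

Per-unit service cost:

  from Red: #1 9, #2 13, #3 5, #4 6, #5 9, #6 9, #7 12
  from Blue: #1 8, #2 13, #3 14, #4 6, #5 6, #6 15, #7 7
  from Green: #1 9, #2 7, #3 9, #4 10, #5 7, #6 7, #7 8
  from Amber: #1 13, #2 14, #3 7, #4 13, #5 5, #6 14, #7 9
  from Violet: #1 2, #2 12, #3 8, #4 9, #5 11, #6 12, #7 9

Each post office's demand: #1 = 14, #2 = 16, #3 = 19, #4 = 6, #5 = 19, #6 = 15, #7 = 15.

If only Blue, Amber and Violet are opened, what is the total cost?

Total cost: 855

Each post office is assigned to its cheapest site among the open ones.
{Blue, Amber, Violet}: #1→Violet 2·14=28, #2→Violet 12·16=192, #3→Amber 7·19=133, #4→Blue 6·6=36, #5→Amber 5·19=95, #6→Violet 12·15=180, #7→Blue 7·15=105. Service 769; fixed 86; total 855.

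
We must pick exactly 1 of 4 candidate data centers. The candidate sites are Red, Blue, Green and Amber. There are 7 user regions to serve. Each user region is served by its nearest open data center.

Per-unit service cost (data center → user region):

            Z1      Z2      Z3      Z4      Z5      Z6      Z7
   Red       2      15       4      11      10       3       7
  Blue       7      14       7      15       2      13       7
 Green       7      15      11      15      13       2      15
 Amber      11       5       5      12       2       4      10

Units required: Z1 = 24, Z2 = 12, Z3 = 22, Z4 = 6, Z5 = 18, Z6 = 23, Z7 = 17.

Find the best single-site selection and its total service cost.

Choose Red only; total service cost 750.

With exactly 1 open, each user region uses its cheapest among the chosen.
{Red}: Z1→Red 2·24=48, Z2→Red 15·12=180, Z3→Red 4·22=88, Z4→Red 11·6=66, Z5→Red 10·18=180, Z6→Red 3·23=69, Z7→Red 7·17=119. Service cost 750.
{Amber}: service cost 804
{Blue}: service cost 1034
Among all 4 size-1 choices, {Red} is lowest.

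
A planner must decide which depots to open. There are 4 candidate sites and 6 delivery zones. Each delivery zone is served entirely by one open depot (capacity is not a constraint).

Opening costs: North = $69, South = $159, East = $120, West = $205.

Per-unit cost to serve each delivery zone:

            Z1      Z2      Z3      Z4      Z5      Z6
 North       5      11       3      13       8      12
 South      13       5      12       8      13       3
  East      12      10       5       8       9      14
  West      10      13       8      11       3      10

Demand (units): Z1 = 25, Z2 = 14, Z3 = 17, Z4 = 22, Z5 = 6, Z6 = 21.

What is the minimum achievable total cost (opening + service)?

For any fixed open set, each delivery zone goes to its cheapest open site; total = fixed + service.
{North, South}: Z1→North 5·25=125, Z2→South 5·14=70, Z3→North 3·17=51, Z4→South 8·22=176, Z5→North 8·6=48, Z6→South 3·21=63. Service 533; fixed 228; total 761.
{North, South, East}: service 533 + fixed 348 = 881
{North, South, West}: service 503 + fixed 433 = 936
{North, South, East, West}: Z1→North 5·25=125, Z2→South 5·14=70, Z3→North 3·17=51, Z4→South 8·22=176, Z5→West 3·6=18, Z6→South 3·21=63. Service 503; fixed 553; total 1056.
(All 15 nonempty subsets were checked; North and South is lowest.)

Minimum total cost: 761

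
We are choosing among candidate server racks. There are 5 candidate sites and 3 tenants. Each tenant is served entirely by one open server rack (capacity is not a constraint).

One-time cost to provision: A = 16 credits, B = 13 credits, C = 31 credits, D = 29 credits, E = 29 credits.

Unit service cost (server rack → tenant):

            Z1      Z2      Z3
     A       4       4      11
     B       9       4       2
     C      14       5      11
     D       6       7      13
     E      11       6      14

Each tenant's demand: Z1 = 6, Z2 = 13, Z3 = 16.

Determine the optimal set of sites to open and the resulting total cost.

For any fixed open set, each tenant goes to its cheapest open site; total = fixed + service.
{A, B}: Z1→A 4·6=24, Z2→A 4·13=52, Z3→B 2·16=32. Service 108; fixed 29; total 137.
{B}: service 138 + fixed 13 = 151
{B, D}: Z1→D 6·6=36, Z2→B 4·13=52, Z3→B 2·16=32. Service 120; fixed 42; total 162.
{A, B, C, D, E}: service 108 + fixed 118 = 226
No other subset beats 137.

Open A and B; minimum total cost 137.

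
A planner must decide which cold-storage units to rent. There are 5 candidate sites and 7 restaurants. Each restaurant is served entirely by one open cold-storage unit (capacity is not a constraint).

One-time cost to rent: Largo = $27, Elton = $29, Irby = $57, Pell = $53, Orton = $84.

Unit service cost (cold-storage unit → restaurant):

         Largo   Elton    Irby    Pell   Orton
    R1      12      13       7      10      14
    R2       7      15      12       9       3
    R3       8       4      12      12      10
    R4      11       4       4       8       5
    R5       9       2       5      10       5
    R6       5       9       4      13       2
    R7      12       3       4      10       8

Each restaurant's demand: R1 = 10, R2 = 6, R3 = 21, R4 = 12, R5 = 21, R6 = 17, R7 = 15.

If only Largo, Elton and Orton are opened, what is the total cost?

Each restaurant is assigned to its cheapest site among the open ones.
{Largo, Elton, Orton}: R1→Largo 12·10=120, R2→Orton 3·6=18, R3→Elton 4·21=84, R4→Elton 4·12=48, R5→Elton 2·21=42, R6→Orton 2·17=34, R7→Elton 3·15=45. Service 391; fixed 140; total 531.

Total cost: 531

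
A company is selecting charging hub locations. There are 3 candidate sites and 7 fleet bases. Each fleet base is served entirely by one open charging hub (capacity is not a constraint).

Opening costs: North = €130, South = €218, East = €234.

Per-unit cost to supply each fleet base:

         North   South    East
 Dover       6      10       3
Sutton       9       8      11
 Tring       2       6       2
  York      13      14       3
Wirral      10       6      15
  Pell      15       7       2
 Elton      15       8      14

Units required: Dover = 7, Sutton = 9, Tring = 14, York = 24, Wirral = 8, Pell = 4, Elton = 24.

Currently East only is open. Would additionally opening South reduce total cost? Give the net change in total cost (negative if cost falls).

Current service cost with {East}: 684.
Adding South: each fleet base re-picks its cheapest; new service cost 441, saving 243.
Extra fixed cost: 218. Net change = 218 − 243 = -25.
(Totals: 918 → 893.)

Yes — net change −25 (cost falls by 25).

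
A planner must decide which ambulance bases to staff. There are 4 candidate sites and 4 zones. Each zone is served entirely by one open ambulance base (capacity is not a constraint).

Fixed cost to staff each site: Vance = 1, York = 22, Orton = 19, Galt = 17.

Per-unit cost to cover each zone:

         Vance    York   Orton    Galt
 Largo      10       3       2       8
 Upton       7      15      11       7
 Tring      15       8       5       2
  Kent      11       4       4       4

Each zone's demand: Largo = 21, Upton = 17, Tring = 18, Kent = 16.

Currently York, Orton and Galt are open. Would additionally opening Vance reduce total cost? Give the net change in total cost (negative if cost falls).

No — net change +1 (cost rises by 1).

Current service cost with {York, Orton, Galt}: 261.
Adding Vance: each zone re-picks its cheapest; new service cost 261, saving 0.
Extra fixed cost: 1. Net change = 1 − 0 = 1.
(Totals: 319 → 320.)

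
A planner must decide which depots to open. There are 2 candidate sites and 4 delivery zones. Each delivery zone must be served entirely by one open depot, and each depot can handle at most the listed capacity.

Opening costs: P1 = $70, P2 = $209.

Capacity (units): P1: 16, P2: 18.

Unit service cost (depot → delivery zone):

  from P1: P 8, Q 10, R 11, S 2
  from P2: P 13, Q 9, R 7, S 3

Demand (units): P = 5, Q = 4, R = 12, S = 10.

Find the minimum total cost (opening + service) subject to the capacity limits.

Open {P1, P2}: P→P1 8·5=40, Q→P2 9·4=36, R→P2 7·12=84, S→P1 2·10=20.
Loads: P1 carries 15/16, P2 carries 16/18. Service 180; fixed 279; total 459.
Next best feasible plan costs 488.

Minimum total cost: 459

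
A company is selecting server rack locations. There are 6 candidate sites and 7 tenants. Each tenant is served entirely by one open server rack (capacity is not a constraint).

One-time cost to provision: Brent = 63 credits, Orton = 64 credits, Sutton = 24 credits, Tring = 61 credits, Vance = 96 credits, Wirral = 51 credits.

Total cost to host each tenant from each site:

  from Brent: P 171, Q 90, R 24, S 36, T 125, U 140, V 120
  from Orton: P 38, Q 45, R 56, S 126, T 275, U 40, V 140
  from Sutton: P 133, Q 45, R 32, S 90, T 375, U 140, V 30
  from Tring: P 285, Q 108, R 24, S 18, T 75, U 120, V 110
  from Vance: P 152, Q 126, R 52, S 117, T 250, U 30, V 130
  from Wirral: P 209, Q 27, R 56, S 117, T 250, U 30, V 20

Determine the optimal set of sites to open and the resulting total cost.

Open Orton, Tring and Wirral; minimum total cost 408.

For any fixed open set, each tenant goes to its cheapest open site; total = fixed + service.
{Orton, Tring, Wirral}: P→Orton 38, Q→Wirral 27, R→Tring 24, S→Tring 18, T→Tring 75, U→Wirral 30, V→Wirral 20. Service 232; fixed 176; total 408.
{Orton, Sutton, Tring}: service 270 + fixed 149 = 419
{Orton, Sutton, Tring, Wirral}: P→Orton 38, Q→Wirral 27, R→Tring 24, S→Tring 18, T→Tring 75, U→Wirral 30, V→Wirral 20. Service 232; fixed 200; total 432.
{Brent, Orton, Sutton, Tring, Vance, Wirral}: P→Orton 38, Q→Wirral 27, R→Brent 24, S→Tring 18, T→Tring 75, U→Vance 30, V→Wirral 20. Service 232; fixed 359; total 591.
No other subset beats 408.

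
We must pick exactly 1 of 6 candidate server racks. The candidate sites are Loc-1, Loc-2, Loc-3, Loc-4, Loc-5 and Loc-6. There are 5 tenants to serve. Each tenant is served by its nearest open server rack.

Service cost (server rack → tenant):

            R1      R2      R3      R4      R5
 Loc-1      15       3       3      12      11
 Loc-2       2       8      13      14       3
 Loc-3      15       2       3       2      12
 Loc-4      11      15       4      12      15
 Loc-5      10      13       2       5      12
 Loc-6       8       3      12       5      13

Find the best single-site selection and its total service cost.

With exactly 1 open, each tenant uses its cheapest among the chosen.
{Loc-3}: R1→Loc-3 15, R2→Loc-3 2, R3→Loc-3 3, R4→Loc-3 2, R5→Loc-3 12. Service cost 34.
{Loc-2}: service cost 40
{Loc-6}: service cost 41
Among all 6 size-1 choices, {Loc-3} is lowest.

Choose Loc-3 only; total service cost 34.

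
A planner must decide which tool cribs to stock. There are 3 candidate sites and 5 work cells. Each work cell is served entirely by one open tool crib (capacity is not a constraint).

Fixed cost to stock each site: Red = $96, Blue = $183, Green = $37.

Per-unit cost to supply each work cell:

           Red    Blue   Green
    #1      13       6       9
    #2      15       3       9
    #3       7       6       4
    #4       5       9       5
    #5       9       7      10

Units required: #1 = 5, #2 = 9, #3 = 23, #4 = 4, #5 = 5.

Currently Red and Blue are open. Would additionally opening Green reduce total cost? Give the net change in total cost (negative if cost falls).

Yes — net change −9 (cost falls by 9).

Current service cost with {Red, Blue}: 250.
Adding Green: each work cell re-picks its cheapest; new service cost 204, saving 46.
Extra fixed cost: 37. Net change = 37 − 46 = -9.
(Totals: 529 → 520.)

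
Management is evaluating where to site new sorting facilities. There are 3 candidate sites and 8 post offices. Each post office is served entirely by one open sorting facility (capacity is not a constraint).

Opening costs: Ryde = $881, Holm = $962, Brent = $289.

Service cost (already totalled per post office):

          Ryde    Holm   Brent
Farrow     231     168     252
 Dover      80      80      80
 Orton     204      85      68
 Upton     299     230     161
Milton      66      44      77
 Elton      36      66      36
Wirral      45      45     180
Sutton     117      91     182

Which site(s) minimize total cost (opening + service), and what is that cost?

Open Brent only; minimum total cost 1325.

For any fixed open set, each post office goes to its cheapest open site; total = fixed + service.
{Brent}: Farrow→Brent 252, Dover→Brent 80, Orton→Brent 68, Upton→Brent 161, Milton→Brent 77, Elton→Brent 36, Wirral→Brent 180, Sutton→Brent 182. Service 1036; fixed 289; total 1325.
{Holm}: service 809 + fixed 962 = 1771
{Holm, Brent}: service 693 + fixed 1251 = 1944
{Ryde, Holm, Brent}: Farrow→Holm 168, Dover→Ryde 80, Orton→Brent 68, Upton→Brent 161, Milton→Holm 44, Elton→Ryde 36, Wirral→Ryde 45, Sutton→Holm 91. Service 693; fixed 2132; total 2825.
(All 7 nonempty subsets were checked; Brent only is lowest.)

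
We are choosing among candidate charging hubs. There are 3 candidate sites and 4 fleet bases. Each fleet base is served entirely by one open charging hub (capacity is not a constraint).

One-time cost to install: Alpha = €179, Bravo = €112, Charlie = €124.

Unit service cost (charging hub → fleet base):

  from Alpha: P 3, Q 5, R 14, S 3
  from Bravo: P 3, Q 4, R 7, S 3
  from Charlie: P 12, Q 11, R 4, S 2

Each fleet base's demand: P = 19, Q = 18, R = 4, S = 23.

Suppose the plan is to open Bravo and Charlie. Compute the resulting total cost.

Total cost: 427

Each fleet base is assigned to its cheapest site among the open ones.
{Bravo, Charlie}: P→Bravo 3·19=57, Q→Bravo 4·18=72, R→Charlie 4·4=16, S→Charlie 2·23=46. Service 191; fixed 236; total 427.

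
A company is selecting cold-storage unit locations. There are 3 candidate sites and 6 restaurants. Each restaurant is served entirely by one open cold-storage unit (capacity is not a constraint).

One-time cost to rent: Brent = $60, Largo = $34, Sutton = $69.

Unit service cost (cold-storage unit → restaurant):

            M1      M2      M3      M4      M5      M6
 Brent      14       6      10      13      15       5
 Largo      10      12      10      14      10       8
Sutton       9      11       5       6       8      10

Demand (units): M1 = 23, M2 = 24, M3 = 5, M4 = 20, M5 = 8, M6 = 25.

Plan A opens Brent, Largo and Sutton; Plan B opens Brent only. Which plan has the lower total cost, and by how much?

Plan A is cheaper by 233.

Plan A: {Brent, Largo, Sutton}: M1→Sutton 9·23=207, M2→Brent 6·24=144, M3→Sutton 5·5=25, M4→Sutton 6·20=120, M5→Sutton 8·8=64, M6→Brent 5·25=125. Service 685; fixed 163; total 848.
Plan B: {Brent}: M1→Brent 14·23=322, M2→Brent 6·24=144, M3→Brent 10·5=50, M4→Brent 13·20=260, M5→Brent 15·8=120, M6→Brent 5·25=125. Service 1021; fixed 60; total 1081.
Difference: |848 − 1081| = 233.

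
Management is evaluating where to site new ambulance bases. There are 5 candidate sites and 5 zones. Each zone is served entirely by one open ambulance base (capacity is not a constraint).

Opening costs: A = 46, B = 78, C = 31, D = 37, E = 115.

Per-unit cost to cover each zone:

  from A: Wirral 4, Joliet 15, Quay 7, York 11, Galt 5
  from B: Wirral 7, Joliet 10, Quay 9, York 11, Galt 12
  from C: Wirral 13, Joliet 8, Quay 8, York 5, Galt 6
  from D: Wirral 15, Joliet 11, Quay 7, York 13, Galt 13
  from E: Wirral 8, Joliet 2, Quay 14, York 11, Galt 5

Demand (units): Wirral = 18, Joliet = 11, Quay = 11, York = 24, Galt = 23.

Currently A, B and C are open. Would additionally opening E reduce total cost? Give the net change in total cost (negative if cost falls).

Current service cost with {A, B, C}: 472.
Adding E: each zone re-picks its cheapest; new service cost 406, saving 66.
Extra fixed cost: 115. Net change = 115 − 66 = 49.
(Totals: 627 → 676.)

No — net change +49 (cost rises by 49).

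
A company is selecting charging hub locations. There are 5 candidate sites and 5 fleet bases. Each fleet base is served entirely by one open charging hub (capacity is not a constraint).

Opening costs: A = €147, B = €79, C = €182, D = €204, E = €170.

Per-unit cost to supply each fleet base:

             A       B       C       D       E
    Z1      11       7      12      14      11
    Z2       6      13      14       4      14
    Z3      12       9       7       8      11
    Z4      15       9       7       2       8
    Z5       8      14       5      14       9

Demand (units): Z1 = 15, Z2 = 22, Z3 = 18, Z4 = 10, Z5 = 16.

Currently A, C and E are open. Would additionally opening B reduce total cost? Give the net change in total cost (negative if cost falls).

Current service cost with {A, C, E}: 573.
Adding B: each fleet base re-picks its cheapest; new service cost 513, saving 60.
Extra fixed cost: 79. Net change = 79 − 60 = 19.
(Totals: 1072 → 1091.)

No — net change +19 (cost rises by 19).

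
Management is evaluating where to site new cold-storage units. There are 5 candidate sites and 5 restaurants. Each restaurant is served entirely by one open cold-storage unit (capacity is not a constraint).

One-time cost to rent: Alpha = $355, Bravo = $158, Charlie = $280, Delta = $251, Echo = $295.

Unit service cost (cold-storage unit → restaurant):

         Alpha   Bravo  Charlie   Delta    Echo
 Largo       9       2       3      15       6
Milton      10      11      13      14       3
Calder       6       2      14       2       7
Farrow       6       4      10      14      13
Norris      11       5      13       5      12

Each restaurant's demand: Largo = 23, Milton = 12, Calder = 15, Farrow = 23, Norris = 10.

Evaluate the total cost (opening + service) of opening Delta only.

Each restaurant is assigned to its cheapest site among the open ones.
{Delta}: Largo→Delta 15·23=345, Milton→Delta 14·12=168, Calder→Delta 2·15=30, Farrow→Delta 14·23=322, Norris→Delta 5·10=50. Service 915; fixed 251; total 1166.

Total cost: 1166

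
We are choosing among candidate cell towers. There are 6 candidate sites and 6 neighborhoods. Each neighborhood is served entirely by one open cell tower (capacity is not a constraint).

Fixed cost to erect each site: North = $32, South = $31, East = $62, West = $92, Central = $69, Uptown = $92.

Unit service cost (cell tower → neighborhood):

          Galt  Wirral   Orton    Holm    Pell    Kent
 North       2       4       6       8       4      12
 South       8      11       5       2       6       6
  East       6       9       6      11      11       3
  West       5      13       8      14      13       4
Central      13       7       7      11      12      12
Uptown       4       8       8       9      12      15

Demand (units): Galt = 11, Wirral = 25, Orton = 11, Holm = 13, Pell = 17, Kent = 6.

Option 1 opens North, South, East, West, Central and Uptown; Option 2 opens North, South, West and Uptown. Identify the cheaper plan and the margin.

Option 1: {North, South, East, West, Central, Uptown}: Galt→North 2·11=22, Wirral→North 4·25=100, Orton→South 5·11=55, Holm→South 2·13=26, Pell→North 4·17=68, Kent→East 3·6=18. Service 289; fixed 378; total 667.
Option 2: {North, South, West, Uptown}: Galt→North 2·11=22, Wirral→North 4·25=100, Orton→South 5·11=55, Holm→South 2·13=26, Pell→North 4·17=68, Kent→West 4·6=24. Service 295; fixed 247; total 542.
Difference: |667 − 542| = 125.

Option 2 is cheaper by 125.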